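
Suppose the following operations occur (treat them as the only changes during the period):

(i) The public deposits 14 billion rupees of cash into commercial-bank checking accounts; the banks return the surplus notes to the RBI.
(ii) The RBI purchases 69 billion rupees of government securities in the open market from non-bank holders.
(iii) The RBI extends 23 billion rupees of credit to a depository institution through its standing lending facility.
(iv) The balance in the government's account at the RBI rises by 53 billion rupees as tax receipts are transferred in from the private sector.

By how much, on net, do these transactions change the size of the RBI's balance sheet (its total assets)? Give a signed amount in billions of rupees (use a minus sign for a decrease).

+92 billion

Currency deposit 14 billion rupees: only the composition of liabilities changes → 0.
Asset purchase (from non-banks) 69 billion rupees: an RBI asset is acquired → +69B.
Discount-window loan 23 billion rupees: an RBI asset is acquired → +23B.
Government account inflow 53 billion rupees: only the composition of liabilities changes → 0.
Net: 0 + 69 + 23 + 0 = +92 billion.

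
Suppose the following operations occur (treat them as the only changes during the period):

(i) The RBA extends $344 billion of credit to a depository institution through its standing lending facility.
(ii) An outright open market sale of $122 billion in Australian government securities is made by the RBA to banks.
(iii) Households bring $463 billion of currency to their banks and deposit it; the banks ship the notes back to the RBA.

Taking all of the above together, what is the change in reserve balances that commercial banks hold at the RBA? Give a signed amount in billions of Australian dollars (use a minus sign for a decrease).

+$685 billion

RBA balance sheet:
  Assets:      Securities −$122B, Loans to banks +$344B
  Liabilities: Bank reserves +$685B, Currency in circulation −$463B
Commercial banking system:
  Assets:      Reserves at CB +$685B, Securities +$122B
  Liabilities: Checkable deposits +$463B, Borrowings from CB +$344B
So the change in reserve balances that commercial banks hold at the RBA is +$685 billion.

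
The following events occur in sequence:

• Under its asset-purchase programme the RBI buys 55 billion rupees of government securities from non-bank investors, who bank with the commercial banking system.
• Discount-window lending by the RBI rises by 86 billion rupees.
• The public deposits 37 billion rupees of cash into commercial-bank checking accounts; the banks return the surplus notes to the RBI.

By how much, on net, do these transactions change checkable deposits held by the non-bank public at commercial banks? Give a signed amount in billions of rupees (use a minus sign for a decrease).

Asset purchase (from non-banks) 55 billion rupees: non-bank counterparties' bank balances rise → +55B.
Discount-window loan 86 billion rupees: the counterparty is a bank, so public deposits are unchanged → 0.
Currency deposit 37 billion rupees: non-bank counterparties' bank balances rise → +37B.
Net: 55 + 0 + 37 = +92 billion.

+92 billion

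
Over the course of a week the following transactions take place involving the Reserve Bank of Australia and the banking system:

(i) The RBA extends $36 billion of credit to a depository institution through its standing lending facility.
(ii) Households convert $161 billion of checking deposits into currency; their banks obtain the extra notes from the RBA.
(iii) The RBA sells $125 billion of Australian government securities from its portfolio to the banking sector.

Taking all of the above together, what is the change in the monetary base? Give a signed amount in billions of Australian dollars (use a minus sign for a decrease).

Discount-window loan $36 billion: RBA balance sheet expands → +$36B.
Currency withdrawal $161 billion: just a shift between currency and reserves — both are base money → 0.
OMO sale (to banks) $125 billion: RBA balance sheet contracts → −$125B.
Net: 36 + 0 − 125 = -$89 billion.

-$89 billion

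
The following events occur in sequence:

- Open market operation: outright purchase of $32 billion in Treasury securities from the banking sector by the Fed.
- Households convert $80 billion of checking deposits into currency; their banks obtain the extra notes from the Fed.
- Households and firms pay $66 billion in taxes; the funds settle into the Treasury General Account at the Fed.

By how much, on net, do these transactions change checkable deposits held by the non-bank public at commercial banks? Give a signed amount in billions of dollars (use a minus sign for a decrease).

-$146 billion

Fed balance sheet:
  Assets:      Securities +$32B
  Liabilities: Bank reserves −$114B, Currency in circulation +$80B, Government deposits +$66B
Commercial banking system:
  Assets:      Reserves at CB −$114B, Securities −$32B
  Liabilities: Checkable deposits −$146B
So the change in checkable deposits held by the non-bank public at commercial banks is -$146 billion.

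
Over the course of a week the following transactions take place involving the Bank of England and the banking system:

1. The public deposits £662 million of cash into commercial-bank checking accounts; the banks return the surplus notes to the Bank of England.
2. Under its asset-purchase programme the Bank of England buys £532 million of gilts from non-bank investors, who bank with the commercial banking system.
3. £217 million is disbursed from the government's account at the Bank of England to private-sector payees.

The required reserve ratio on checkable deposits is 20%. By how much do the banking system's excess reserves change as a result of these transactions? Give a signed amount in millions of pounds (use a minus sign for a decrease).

+£1128.8 million

Currency deposit £662 million: reserves +£662M, deposits +£662M.
Asset purchase (from non-banks) £532 million: reserves +£532M, deposits +£532M.
Government spending £217 million: reserves +£217M, deposits +£217M.
Totals: Δreserves = +£1411M, Δdeposits = +£1411M.
Δrequired reserves = 20% × +£1411M = +£282.2M.
Δexcess reserves = Δreserves − Δrequired = +£1411M − (+£282.2M) = +£1128.8 million.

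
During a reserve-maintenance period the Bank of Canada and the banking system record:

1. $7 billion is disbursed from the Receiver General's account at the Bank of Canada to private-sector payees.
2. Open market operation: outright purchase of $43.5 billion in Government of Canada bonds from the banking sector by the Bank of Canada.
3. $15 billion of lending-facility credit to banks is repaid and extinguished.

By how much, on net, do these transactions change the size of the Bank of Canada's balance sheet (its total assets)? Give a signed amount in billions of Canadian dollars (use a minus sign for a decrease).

Government spending $7 billion: only the composition of liabilities changes → 0.
OMO purchase (from banks) $43.5 billion: a Bank of Canada asset is acquired → +$43.5B.
Discount-window repayment $15 billion: a Bank of Canada asset is shed → −$15B.
Net: 0 + 43.5 − 15 = +$28.5 billion.

+$28.5 billion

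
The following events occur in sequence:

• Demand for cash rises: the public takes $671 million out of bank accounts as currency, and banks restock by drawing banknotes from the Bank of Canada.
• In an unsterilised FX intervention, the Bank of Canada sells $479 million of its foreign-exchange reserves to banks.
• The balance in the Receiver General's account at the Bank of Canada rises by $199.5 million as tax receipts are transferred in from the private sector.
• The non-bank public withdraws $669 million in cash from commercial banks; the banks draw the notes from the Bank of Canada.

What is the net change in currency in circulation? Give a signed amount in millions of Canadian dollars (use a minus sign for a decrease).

+$1340 million

Bank of Canada balance sheet:
  Assets:      Foreign assets −$479M
  Liabilities: Bank reserves −$2018.5M, Currency in circulation +$1340M, Government deposits +$199.5M
Commercial banking system:
  Assets:      Reserves at CB −$2018.5M, Foreign assets +$479M
  Liabilities: Checkable deposits −$1539.5M
So the change in currency in circulation is +$1340 million.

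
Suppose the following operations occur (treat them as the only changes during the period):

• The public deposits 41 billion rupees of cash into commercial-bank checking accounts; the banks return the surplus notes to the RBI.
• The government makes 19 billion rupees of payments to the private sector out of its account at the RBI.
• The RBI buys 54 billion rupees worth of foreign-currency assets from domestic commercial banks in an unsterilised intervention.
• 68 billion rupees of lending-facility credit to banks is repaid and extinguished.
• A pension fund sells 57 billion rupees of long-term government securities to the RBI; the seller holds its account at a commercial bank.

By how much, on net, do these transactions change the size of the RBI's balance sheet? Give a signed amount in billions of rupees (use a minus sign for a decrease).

+43 billion

Currency deposit 41 billion rupees: only the composition of liabilities changes → 0.
Government spending 19 billion rupees: only the composition of liabilities changes → 0.
FX purchase 54 billion rupees: an RBI asset is acquired → +54B.
Discount-window repayment 68 billion rupees: an RBI asset is shed → −68B.
Asset purchase (from non-banks) 57 billion rupees: an RBI asset is acquired → +57B.
Net: 0 + 0 + 54 − 68 + 57 = +43 billion.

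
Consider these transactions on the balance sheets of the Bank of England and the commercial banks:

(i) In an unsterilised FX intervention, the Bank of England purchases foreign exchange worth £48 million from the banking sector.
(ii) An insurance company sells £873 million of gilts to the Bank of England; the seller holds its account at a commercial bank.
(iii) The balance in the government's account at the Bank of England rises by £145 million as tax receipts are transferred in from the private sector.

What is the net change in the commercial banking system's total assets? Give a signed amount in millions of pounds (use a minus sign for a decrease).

Bank of England balance sheet:
  Assets:      Securities +£873M, Foreign assets +£48M
  Liabilities: Bank reserves +£776M, Government deposits +£145M
Commercial banking system:
  Assets:      Reserves at CB +£776M, Foreign assets −£48M
  Liabilities: Checkable deposits +£728M
Change in total bank assets = +£728 million.

+£728 million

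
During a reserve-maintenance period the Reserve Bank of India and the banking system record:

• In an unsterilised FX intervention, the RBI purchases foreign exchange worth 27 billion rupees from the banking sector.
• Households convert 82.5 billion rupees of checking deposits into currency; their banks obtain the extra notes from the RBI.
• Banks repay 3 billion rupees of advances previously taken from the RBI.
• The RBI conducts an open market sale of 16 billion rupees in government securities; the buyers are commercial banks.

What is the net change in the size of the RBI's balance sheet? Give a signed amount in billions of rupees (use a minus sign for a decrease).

FX purchase 27 billion rupees: an RBI asset is acquired → +27B.
Currency withdrawal 82.5 billion rupees: only the composition of liabilities changes → 0.
Discount-window repayment 3 billion rupees: an RBI asset is shed → −3B.
OMO sale (to banks) 16 billion rupees: an RBI asset is shed → −16B.
Net: 27 + 0 − 3 − 16 = +8 billion.

+8 billion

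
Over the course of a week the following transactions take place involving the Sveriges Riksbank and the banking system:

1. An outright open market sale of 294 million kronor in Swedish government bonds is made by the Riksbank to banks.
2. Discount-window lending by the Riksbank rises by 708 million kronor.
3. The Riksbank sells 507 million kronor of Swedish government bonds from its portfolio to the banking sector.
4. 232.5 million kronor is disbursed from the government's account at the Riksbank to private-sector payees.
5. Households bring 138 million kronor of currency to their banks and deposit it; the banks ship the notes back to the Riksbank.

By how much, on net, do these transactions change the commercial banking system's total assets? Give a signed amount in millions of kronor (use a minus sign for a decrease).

OMO sale (to banks) 294 million kronor: just an asset swap on bank balance sheets → 0.
Discount-window loan 708 million kronor: bank balance sheets expand → +708M.
OMO sale (to banks) 507 million kronor: just an asset swap on bank balance sheets → 0.
Government spending 232.5 million kronor: bank balance sheets expand → +232.5M.
Currency deposit 138 million kronor: bank balance sheets expand → +138M.
Net: 0 + 708 + 0 + 232.5 + 138 = +1078.5 million.

+1078.5 million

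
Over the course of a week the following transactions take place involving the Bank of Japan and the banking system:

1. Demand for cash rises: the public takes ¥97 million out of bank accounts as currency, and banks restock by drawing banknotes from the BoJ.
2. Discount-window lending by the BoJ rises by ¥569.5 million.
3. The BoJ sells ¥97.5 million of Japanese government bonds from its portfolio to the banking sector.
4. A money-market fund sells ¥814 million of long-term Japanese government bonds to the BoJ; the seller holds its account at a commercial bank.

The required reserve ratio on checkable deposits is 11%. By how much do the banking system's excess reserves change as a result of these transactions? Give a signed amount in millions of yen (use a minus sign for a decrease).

+¥1110.13 million

Currency withdrawal ¥97 million: reserves −¥97M, deposits −¥97M.
Discount-window loan ¥569.5 million: reserves +¥569.5M, deposits 0.
OMO sale (to banks) ¥97.5 million: reserves −¥97.5M, deposits 0.
Asset purchase (from non-banks) ¥814 million: reserves +¥814M, deposits +¥814M.
Totals: Δreserves = +¥1189M, Δdeposits = +¥717M.
Δrequired reserves = 11% × +¥717M = +¥78.87M.
Δexcess reserves = Δreserves − Δrequired = +¥1189M − (+¥78.87M) = +¥1110.13 million.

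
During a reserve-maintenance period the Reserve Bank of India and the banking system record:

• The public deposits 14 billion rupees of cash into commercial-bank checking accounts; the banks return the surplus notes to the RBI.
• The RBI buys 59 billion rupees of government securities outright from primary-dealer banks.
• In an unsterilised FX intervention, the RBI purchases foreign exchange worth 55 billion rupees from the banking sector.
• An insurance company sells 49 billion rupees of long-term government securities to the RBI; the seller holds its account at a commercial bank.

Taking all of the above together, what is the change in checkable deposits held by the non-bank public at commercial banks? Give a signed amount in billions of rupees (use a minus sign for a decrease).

+63 billion

Currency deposit 14 billion rupees: non-bank counterparties' bank balances rise → +14B.
OMO purchase (from banks) 59 billion rupees: the counterparty is a bank, so public deposits are unchanged → 0.
FX purchase 55 billion rupees: the counterparty is a bank, so public deposits are unchanged → 0.
Asset purchase (from non-banks) 49 billion rupees: non-bank counterparties' bank balances rise → +49B.
Net: 14 + 0 + 0 + 49 = +63 billion.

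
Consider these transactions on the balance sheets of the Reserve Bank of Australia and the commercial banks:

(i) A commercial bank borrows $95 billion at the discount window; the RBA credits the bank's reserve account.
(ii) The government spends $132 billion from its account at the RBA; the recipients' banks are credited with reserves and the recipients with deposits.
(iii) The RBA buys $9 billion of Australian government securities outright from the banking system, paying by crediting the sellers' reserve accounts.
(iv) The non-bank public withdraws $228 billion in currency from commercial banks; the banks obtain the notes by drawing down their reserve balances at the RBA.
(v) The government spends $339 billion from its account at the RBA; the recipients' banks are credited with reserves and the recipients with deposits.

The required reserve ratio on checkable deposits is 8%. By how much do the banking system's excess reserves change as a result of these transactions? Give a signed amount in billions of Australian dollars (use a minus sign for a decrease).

Discount-window loan $95 billion: reserves +$95B, deposits 0.
Government spending $132 billion: reserves +$132B, deposits +$132B.
OMO purchase (from banks) $9 billion: reserves +$9B, deposits 0.
Currency withdrawal $228 billion: reserves −$228B, deposits −$228B.
Government spending $339 billion: reserves +$339B, deposits +$339B.
Totals: Δreserves = +$347B, Δdeposits = +$243B.
Δrequired reserves = 8% × +$243B = +$19.44B.
Δexcess reserves = Δreserves − Δrequired = +$347B − (+$19.44B) = +$327.56 billion.

+$327.56 billion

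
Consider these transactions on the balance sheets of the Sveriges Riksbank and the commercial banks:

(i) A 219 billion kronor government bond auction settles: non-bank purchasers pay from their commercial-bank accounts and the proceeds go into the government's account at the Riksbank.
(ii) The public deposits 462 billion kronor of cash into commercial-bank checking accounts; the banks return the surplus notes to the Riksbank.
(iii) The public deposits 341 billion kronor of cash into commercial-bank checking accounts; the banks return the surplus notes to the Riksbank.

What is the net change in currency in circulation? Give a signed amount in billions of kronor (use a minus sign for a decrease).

-803 billion

Riksbank balance sheet:
  Assets:      no change
  Liabilities: Bank reserves +584B, Currency in circulation −803B, Government deposits +219B
Commercial banking system:
  Assets:      Reserves at CB +584B
  Liabilities: Checkable deposits +584B
So the change in currency in circulation is -803 billion.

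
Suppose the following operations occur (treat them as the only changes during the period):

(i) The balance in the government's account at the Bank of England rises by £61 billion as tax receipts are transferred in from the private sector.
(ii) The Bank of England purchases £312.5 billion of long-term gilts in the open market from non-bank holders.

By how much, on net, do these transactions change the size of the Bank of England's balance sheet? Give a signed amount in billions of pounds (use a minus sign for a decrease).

+£312.5 billion

Bank of England balance sheet:
  Assets:      Securities +£312.5B
  Liabilities: Bank reserves +£251.5B, Government deposits +£61B
Commercial banking system:
  Assets:      Reserves at CB +£251.5B
  Liabilities: Checkable deposits +£251.5B
Change in total Bank of England assets = +£312.5 billion.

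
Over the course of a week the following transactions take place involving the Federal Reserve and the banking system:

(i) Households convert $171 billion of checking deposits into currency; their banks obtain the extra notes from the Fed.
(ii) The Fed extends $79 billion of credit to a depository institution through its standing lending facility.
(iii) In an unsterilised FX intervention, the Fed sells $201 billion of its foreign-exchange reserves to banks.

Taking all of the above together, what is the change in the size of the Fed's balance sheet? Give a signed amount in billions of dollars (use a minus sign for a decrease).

Fed balance sheet:
  Assets:      Loans to banks +$79B, Foreign assets −$201B
  Liabilities: Bank reserves −$293B, Currency in circulation +$171B
Commercial banking system:
  Assets:      Reserves at CB −$293B, Foreign assets +$201B
  Liabilities: Checkable deposits −$171B, Borrowings from CB +$79B
Change in total Fed assets = -$122 billion.

-$122 billion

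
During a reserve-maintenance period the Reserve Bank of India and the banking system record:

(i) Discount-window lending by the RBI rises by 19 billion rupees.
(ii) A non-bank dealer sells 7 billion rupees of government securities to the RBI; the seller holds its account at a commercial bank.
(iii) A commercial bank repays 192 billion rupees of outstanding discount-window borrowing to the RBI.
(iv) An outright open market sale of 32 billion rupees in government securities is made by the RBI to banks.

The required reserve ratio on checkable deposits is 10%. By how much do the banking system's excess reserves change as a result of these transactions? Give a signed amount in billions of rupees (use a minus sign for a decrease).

-198.7 billion

Discount-window loan 19 billion rupees: reserves +19B, deposits 0.
Asset purchase (from non-banks) 7 billion rupees: reserves +7B, deposits +7B.
Discount-window repayment 192 billion rupees: reserves −192B, deposits 0.
OMO sale (to banks) 32 billion rupees: reserves −32B, deposits 0.
Totals: Δreserves = −198B, Δdeposits = +7B.
Δrequired reserves = 10% × +7B = +0.7B.
Δexcess reserves = Δreserves − Δrequired = −198B − (+0.7B) = -198.7 billion.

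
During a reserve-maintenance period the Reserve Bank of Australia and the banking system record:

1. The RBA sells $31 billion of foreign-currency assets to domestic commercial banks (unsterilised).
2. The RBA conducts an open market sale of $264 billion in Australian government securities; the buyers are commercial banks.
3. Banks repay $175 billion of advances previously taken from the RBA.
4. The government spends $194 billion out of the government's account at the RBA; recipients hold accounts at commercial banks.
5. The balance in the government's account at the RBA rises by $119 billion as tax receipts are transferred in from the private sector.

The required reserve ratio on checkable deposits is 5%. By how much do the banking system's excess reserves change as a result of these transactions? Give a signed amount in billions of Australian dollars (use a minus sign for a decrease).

-$398.75 billion

FX sale $31 billion: reserves −$31B, deposits 0.
OMO sale (to banks) $264 billion: reserves −$264B, deposits 0.
Discount-window repayment $175 billion: reserves −$175B, deposits 0.
Government spending $194 billion: reserves +$194B, deposits +$194B.
Government account inflow $119 billion: reserves −$119B, deposits −$119B.
Totals: Δreserves = −$395B, Δdeposits = +$75B.
Δrequired reserves = 5% × +$75B = +$3.75B.
Δexcess reserves = Δreserves − Δrequired = −$395B − (+$3.75B) = -$398.75 billion.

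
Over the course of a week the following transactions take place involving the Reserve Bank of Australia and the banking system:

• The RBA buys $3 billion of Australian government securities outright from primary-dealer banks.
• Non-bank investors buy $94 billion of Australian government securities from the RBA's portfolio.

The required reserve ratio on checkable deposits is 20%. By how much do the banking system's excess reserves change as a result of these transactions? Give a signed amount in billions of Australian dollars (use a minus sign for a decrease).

-$72.2 billion

OMO purchase (from banks) $3 billion: reserves +$3B, deposits 0.
Asset sale (to non-banks) $94 billion: reserves −$94B, deposits −$94B.
Totals: Δreserves = −$91B, Δdeposits = −$94B.
Δrequired reserves = 20% × −$94B = −$18.8B.
Δexcess reserves = Δreserves − Δrequired = −$91B − (−$18.8B) = -$72.2 billion.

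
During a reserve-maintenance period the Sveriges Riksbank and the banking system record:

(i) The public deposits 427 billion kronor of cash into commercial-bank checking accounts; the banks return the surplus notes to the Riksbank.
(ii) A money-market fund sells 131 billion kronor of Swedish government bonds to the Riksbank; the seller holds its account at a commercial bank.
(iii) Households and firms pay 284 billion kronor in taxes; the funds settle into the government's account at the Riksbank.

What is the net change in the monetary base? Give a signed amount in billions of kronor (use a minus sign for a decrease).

Riksbank balance sheet:
  Assets:      Securities +131B
  Liabilities: Bank reserves +274B, Currency in circulation −427B, Government deposits +284B
Monetary base = currency + reserves: −427B + (+274B) = -153 billion.

-153 billion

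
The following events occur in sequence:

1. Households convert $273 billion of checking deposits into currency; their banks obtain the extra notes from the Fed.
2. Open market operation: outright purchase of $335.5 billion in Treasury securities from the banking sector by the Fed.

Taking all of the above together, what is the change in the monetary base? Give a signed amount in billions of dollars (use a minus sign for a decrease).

+$335.5 billion

Currency withdrawal $273 billion: just a shift between currency and reserves — both are base money → 0.
OMO purchase (from banks) $335.5 billion: Fed balance sheet expands → +$335.5B.
Net: 0 + 335.5 = +$335.5 billion.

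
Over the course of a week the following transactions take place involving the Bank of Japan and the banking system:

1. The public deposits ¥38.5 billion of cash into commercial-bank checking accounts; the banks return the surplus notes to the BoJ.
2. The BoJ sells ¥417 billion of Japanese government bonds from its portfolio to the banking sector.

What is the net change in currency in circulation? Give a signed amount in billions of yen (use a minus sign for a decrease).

Currency deposit ¥38.5 billion: notes return to the central bank → −¥38.5B.
OMO sale (to banks) ¥417 billion: no currency enters or leaves circulation → 0.
Net: −38.5 + 0 = -¥38.5 billion.

-¥38.5 billion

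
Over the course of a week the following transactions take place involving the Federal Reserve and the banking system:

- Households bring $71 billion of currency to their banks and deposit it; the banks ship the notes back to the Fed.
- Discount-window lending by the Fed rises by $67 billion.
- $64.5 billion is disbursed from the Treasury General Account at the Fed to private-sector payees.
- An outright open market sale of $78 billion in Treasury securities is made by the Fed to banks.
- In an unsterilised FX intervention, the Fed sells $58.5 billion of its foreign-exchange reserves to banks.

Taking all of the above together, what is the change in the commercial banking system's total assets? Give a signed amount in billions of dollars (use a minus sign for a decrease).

+$202.5 billion

Currency deposit $71 billion: bank balance sheets expand → +$71B.
Discount-window loan $67 billion: bank balance sheets expand → +$67B.
Government spending $64.5 billion: bank balance sheets expand → +$64.5B.
OMO sale (to banks) $78 billion: just an asset swap on bank balance sheets → 0.
FX sale $58.5 billion: just an asset swap on bank balance sheets → 0.
Net: 71 + 67 + 64.5 + 0 + 0 = +$202.5 billion.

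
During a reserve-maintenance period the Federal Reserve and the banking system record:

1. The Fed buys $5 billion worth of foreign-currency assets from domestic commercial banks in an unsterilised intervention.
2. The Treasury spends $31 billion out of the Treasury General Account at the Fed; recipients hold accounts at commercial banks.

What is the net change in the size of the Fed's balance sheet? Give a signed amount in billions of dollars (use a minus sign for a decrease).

+$5 billion

FX purchase $5 billion: a Fed asset is acquired → +$5B.
Government spending $31 billion: only the composition of liabilities changes → 0.
Net: 5 + 0 = +$5 billion.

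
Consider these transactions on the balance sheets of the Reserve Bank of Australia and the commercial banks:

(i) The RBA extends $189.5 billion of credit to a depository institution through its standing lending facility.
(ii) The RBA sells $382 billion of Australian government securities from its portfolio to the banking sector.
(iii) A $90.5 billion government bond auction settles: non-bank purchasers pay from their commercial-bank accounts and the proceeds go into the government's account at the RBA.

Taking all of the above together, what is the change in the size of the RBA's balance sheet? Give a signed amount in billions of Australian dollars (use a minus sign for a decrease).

Discount-window loan $189.5 billion: an RBA asset is acquired → +$189.5B.
OMO sale (to banks) $382 billion: an RBA asset is shed → −$382B.
Government account inflow $90.5 billion: only the composition of liabilities changes → 0.
Net: 189.5 − 382 + 0 = -$192.5 billion.

-$192.5 billion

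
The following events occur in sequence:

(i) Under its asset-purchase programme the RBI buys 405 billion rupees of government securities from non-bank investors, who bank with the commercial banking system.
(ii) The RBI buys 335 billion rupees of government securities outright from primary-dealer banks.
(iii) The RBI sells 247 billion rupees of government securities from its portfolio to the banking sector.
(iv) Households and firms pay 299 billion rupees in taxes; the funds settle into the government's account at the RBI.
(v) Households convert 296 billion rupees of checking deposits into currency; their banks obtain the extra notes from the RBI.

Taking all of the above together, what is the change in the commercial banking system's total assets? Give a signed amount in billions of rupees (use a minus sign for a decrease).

-190 billion

RBI balance sheet:
  Assets:      Securities +493B
  Liabilities: Bank reserves −102B, Currency in circulation +296B, Government deposits +299B
Commercial banking system:
  Assets:      Reserves at CB −102B, Securities −88B
  Liabilities: Checkable deposits −190B
Change in total bank assets = -190 billion.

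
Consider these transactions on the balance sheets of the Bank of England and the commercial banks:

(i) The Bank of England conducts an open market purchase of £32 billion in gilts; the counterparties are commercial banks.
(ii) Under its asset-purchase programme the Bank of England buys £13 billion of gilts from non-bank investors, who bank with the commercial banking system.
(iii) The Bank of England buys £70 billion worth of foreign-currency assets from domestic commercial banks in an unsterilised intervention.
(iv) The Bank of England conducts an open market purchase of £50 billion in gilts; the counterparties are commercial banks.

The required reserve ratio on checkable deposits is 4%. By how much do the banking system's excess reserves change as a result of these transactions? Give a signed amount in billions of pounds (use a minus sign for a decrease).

OMO purchase (from banks) £32 billion: reserves +£32B, deposits 0.
Asset purchase (from non-banks) £13 billion: reserves +£13B, deposits +£13B.
FX purchase £70 billion: reserves +£70B, deposits 0.
OMO purchase (from banks) £50 billion: reserves +£50B, deposits 0.
Totals: Δreserves = +£165B, Δdeposits = +£13B.
Δrequired reserves = 4% × +£13B = +£0.52B.
Δexcess reserves = Δreserves − Δrequired = +£165B − (+£0.52B) = +£164.48 billion.

+£164.48 billion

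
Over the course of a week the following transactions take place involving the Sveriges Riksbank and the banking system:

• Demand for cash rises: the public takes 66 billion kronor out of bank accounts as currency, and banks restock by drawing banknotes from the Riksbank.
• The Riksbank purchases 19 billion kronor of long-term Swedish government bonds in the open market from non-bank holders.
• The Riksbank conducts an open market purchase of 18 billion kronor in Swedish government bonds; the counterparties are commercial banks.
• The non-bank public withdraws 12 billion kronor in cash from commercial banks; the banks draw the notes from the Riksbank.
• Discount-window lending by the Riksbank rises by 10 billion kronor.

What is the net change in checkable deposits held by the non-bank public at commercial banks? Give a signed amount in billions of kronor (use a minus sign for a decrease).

Currency withdrawal 66 billion kronor: non-bank counterparties' bank balances fall → −66B.
Asset purchase (from non-banks) 19 billion kronor: non-bank counterparties' bank balances rise → +19B.
OMO purchase (from banks) 18 billion kronor: the counterparty is a bank, so public deposits are unchanged → 0.
Currency withdrawal 12 billion kronor: non-bank counterparties' bank balances fall → −12B.
Discount-window loan 10 billion kronor: the counterparty is a bank, so public deposits are unchanged → 0.
Net: −66 + 19 + 0 − 12 + 0 = -59 billion.

-59 billion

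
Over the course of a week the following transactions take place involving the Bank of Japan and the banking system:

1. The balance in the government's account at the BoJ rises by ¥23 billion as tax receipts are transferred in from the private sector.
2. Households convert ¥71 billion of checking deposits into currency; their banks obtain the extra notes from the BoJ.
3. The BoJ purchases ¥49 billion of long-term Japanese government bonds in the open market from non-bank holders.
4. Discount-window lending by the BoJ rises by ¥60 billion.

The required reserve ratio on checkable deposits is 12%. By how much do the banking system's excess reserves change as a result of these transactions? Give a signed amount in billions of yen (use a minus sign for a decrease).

+¥20.4 billion

Government account inflow ¥23 billion: reserves −¥23B, deposits −¥23B.
Currency withdrawal ¥71 billion: reserves −¥71B, deposits −¥71B.
Asset purchase (from non-banks) ¥49 billion: reserves +¥49B, deposits +¥49B.
Discount-window loan ¥60 billion: reserves +¥60B, deposits 0.
Totals: Δreserves = +¥15B, Δdeposits = −¥45B.
Δrequired reserves = 12% × −¥45B = −¥5.4B.
Δexcess reserves = Δreserves − Δrequired = +¥15B − (−¥5.4B) = +¥20.4 billion.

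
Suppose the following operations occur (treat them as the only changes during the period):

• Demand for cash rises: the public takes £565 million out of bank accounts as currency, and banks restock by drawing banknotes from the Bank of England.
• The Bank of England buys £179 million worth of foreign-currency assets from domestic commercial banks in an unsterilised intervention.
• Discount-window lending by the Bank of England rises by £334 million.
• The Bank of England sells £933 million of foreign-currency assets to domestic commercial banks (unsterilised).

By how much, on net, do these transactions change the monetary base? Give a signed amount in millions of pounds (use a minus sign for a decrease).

Bank of England balance sheet:
  Assets:      Loans to banks +£334M, Foreign assets −£754M
  Liabilities: Bank reserves −£985M, Currency in circulation +£565M
Monetary base = currency + reserves: +£565M + (−£985M) = -£420 million.

-£420 million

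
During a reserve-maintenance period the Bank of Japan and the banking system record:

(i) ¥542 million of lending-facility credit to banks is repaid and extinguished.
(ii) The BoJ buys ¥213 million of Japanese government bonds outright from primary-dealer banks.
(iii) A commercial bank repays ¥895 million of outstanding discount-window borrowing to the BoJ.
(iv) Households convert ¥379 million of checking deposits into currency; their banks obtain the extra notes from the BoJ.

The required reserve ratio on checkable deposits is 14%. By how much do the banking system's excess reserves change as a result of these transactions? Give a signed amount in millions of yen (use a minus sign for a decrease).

-¥1549.94 million

Discount-window repayment ¥542 million: reserves −¥542M, deposits 0.
OMO purchase (from banks) ¥213 million: reserves +¥213M, deposits 0.
Discount-window repayment ¥895 million: reserves −¥895M, deposits 0.
Currency withdrawal ¥379 million: reserves −¥379M, deposits −¥379M.
Totals: Δreserves = −¥1603M, Δdeposits = −¥379M.
Δrequired reserves = 14% × −¥379M = −¥53.06M.
Δexcess reserves = Δreserves − Δrequired = −¥1603M − (−¥53.06M) = -¥1549.94 million.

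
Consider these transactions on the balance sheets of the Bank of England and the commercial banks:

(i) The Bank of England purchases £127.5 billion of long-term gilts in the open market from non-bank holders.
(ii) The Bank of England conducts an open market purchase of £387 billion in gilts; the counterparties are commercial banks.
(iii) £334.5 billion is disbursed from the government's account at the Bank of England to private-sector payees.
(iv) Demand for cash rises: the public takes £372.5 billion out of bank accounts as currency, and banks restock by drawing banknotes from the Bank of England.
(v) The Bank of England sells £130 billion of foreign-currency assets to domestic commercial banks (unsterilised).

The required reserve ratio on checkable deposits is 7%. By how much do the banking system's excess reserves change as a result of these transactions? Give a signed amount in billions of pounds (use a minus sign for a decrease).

Asset purchase (from non-banks) £127.5 billion: reserves +£127.5B, deposits +£127.5B.
OMO purchase (from banks) £387 billion: reserves +£387B, deposits 0.
Government spending £334.5 billion: reserves +£334.5B, deposits +£334.5B.
Currency withdrawal £372.5 billion: reserves −£372.5B, deposits −£372.5B.
FX sale £130 billion: reserves −£130B, deposits 0.
Totals: Δreserves = +£346.5B, Δdeposits = +£89.5B.
Δrequired reserves = 7% × +£89.5B = +£6.265B.
Δexcess reserves = Δreserves − Δrequired = +£346.5B − (+£6.265B) = +£340.235 billion.

+£340.235 billion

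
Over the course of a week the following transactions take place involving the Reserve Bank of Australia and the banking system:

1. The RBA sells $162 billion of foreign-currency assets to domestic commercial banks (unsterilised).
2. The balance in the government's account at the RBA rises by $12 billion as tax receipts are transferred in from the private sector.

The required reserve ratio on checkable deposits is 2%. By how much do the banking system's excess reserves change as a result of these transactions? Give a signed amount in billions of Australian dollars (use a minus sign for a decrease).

-$173.76 billion

FX sale $162 billion: reserves −$162B, deposits 0.
Government account inflow $12 billion: reserves −$12B, deposits −$12B.
Totals: Δreserves = −$174B, Δdeposits = −$12B.
Δrequired reserves = 2% × −$12B = −$0.24B.
Δexcess reserves = Δreserves − Δrequired = −$174B − (−$0.24B) = -$173.76 billion.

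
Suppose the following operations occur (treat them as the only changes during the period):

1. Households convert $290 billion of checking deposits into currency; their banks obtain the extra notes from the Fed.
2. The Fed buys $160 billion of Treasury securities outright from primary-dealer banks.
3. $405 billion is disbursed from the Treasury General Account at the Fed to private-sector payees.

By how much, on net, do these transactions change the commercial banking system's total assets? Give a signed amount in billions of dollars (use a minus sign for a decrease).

Fed balance sheet:
  Assets:      Securities +$160B
  Liabilities: Bank reserves +$275B, Currency in circulation +$290B, Government deposits −$405B
Commercial banking system:
  Assets:      Reserves at CB +$275B, Securities −$160B
  Liabilities: Checkable deposits +$115B
Change in total bank assets = +$115 billion.

+$115 billion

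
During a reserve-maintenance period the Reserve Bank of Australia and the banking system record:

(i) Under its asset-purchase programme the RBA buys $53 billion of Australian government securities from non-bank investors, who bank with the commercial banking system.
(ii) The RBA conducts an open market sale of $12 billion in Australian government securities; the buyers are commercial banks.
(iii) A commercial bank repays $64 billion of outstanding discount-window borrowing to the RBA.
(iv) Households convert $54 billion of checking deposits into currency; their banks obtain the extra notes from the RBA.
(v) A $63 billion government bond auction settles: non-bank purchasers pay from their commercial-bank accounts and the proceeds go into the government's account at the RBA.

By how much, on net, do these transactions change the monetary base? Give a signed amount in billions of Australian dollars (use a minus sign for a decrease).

Asset purchase (from non-banks) $53 billion: RBA balance sheet expands → +$53B.
OMO sale (to banks) $12 billion: RBA balance sheet contracts → −$12B.
Discount-window repayment $64 billion: RBA balance sheet contracts → −$64B.
Currency withdrawal $54 billion: just a shift between currency and reserves — both are base money → 0.
Government account inflow $63 billion: reserves shift to a non-base liability → −$63B.
Net: 53 − 12 − 64 + 0 − 63 = -$86 billion.

-$86 billion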